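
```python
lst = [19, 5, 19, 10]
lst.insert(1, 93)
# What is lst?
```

[19, 93, 5, 19, 10]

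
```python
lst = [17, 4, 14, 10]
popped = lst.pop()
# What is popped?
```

10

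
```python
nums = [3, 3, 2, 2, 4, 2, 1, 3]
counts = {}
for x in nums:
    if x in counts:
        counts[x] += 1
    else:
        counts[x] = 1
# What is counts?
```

Initial: counts = {}, nums = [3, 3, 2, 2, 4, 2, 1, 3]
See 3: counts = {3: 1}
See 3: counts = {3: 2}
See 2: counts = {3: 2, 2: 1}
See 2: counts = {3: 2, 2: 2}
See 4: counts = {3: 2, 2: 2, 4: 1}
See 2: counts = {3: 2, 2: 3, 4: 1}
See 1: counts = {3: 2, 2: 3, 4: 1, 1: 1}
See 3: counts = {3: 3, 2: 3, 4: 1, 1: 1}

{3: 3, 2: 3, 4: 1, 1: 1}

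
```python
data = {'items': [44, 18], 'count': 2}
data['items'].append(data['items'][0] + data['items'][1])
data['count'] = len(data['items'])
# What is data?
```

After line 1: data = {'items': [44, 18], 'count': 2}
After line 2 (append 44 + 18 = 62): data = {'items': [44, 18, 62], 'count': 2}
After line 3 (count = len(items) = 3): data = {'items': [44, 18, 62], 'count': 3}

{'items': [44, 18, 62], 'count': 3}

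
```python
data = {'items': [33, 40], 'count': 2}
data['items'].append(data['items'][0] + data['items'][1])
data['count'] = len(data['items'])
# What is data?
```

After line 1: data = {'items': [33, 40], 'count': 2}
After line 2 (append 33 + 40 = 73): data = {'items': [33, 40, 73], 'count': 2}
After line 3 (count = len(items) = 3): data = {'items': [33, 40, 73], 'count': 3}

{'items': [33, 40, 73], 'count': 3}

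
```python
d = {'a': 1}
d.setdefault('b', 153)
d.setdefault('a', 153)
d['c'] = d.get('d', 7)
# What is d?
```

After line 1: d = {'a': 1}
After line 2 (setdefault adds 'b'=153): d = {'a': 1, 'b': 153}
After line 3 (setdefault 'a' no-op, already exists): d = {'a': 1, 'b': 153}
After line 4 (get('d', 7) returns default since 'd' not in d): d = {'a': 1, 'b': 153, 'c': 7}

{'a': 1, 'b': 153, 'c': 7}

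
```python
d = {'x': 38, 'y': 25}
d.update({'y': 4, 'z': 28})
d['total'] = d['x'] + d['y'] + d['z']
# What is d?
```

After line 1: d = {'x': 38, 'y': 25}
After line 2 (y overwritten, z added): d = {'x': 38, 'y': 4, 'z': 28}
After line 3 (total = 38 + 4 + 28 = 70): d = {'x': 38, 'y': 4, 'z': 28, 'total': 70}

{'x': 38, 'y': 4, 'z': 28, 'total': 70}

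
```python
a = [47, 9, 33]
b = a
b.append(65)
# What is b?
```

After line 1: a = [47, 9, 33]
After line 2 (b = a is an alias, same object): a = [47, 9, 33], b = [47, 9, 33]
After line 3 (b.append mutates the shared list): a = [47, 9, 33, 65], b = [47, 9, 33, 65]

[47, 9, 33, 65]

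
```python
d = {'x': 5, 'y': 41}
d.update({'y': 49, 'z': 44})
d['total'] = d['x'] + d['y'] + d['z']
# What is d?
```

After line 1: d = {'x': 5, 'y': 41}
After line 2 (y overwritten, z added): d = {'x': 5, 'y': 49, 'z': 44}
After line 3 (total = 5 + 49 + 44 = 98): d = {'x': 5, 'y': 49, 'z': 44, 'total': 98}

{'x': 5, 'y': 49, 'z': 44, 'total': 98}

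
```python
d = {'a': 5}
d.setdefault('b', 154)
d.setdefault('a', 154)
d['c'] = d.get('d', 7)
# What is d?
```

After line 1: d = {'a': 5}
After line 2 (setdefault adds 'b'=154): d = {'a': 5, 'b': 154}
After line 3 (setdefault 'a' no-op, already exists): d = {'a': 5, 'b': 154}
After line 4 (get('d', 7) returns default since 'd' not in d): d = {'a': 5, 'b': 154, 'c': 7}

{'a': 5, 'b': 154, 'c': 7}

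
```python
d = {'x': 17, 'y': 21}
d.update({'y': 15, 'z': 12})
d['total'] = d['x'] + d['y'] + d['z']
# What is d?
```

After line 1: d = {'x': 17, 'y': 21}
After line 2 (y overwritten, z added): d = {'x': 17, 'y': 15, 'z': 12}
After line 3 (total = 17 + 15 + 12 = 44): d = {'x': 17, 'y': 15, 'z': 12, 'total': 44}

{'x': 17, 'y': 15, 'z': 12, 'total': 44}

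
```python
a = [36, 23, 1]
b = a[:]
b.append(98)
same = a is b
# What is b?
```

After line 1: a = [36, 23, 1]
After line 2 (b = a[:] is a shallow copy, new object): a = [36, 23, 1], b = [36, 23, 1]
After line 3 (append only mutates b): a = [36, 23, 1], b = [36, 23, 1, 98]
After line 4 (same = a is b; different objects -> False): same = False

[36, 23, 1, 98]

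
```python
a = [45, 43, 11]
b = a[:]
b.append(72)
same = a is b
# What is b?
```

After line 1: a = [45, 43, 11]
After line 2 (b = a[:] is a shallow copy, new object): a = [45, 43, 11], b = [45, 43, 11]
After line 3 (append only mutates b): a = [45, 43, 11], b = [45, 43, 11, 72]
After line 4 (same = a is b; different objects -> False): same = False

[45, 43, 11, 72]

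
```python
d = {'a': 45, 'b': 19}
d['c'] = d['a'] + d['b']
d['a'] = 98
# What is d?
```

After line 1: d = {'a': 45, 'b': 19}
After line 2 (d['c'] = 45 + 19): d = {'a': 45, 'b': 19, 'c': 64}
After line 3: d = {'a': 98, 'b': 19, 'c': 64}

{'a': 98, 'b': 19, 'c': 64}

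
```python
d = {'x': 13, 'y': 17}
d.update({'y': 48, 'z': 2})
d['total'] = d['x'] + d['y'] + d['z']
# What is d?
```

After line 1: d = {'x': 13, 'y': 17}
After line 2 (y overwritten, z added): d = {'x': 13, 'y': 48, 'z': 2}
After line 3 (total = 13 + 48 + 2 = 63): d = {'x': 13, 'y': 48, 'z': 2, 'total': 63}

{'x': 13, 'y': 48, 'z': 2, 'total': 63}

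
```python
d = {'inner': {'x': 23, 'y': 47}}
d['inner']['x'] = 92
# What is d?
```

After line 1: d = {'inner': {'x': 23, 'y': 47}}
After line 2 (inner x overwritten): d = {'inner': {'x': 92, 'y': 47}}

{'inner': {'x': 92, 'y': 47}}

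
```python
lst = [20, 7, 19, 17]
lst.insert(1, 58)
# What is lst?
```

[20, 58, 7, 19, 17]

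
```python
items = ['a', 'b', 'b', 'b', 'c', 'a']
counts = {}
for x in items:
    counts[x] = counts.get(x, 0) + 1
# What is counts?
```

Initial: counts = {}, items = ['a', 'b', 'b', 'b', 'c', 'a']
See 'a': counts = {'a': 1}
See 'b': counts = {'a': 1, 'b': 1}
See 'b': counts = {'a': 1, 'b': 2}
See 'b': counts = {'a': 1, 'b': 3}
See 'c': counts = {'a': 1, 'b': 3, 'c': 1}
See 'a': counts = {'a': 2, 'b': 3, 'c': 1}

{'a': 2, 'b': 3, 'c': 1}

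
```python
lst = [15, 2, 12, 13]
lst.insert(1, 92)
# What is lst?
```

[15, 92, 2, 12, 13]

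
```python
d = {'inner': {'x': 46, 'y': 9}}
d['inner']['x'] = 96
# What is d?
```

After line 1: d = {'inner': {'x': 46, 'y': 9}}
After line 2 (inner x overwritten): d = {'inner': {'x': 96, 'y': 9}}

{'inner': {'x': 96, 'y': 9}}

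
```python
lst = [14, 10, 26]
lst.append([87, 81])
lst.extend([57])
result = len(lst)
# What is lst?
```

After line 1: lst = [14, 10, 26]
After line 2 (append adds [87, 81] as single element): lst = [14, 10, 26, [87, 81]]
After line 3 (extend unpacks [57], adds 57): lst = [14, 10, 26, [87, 81], 57]
After line 4: result = len(lst) = 5

[14, 10, 26, [87, 81], 57]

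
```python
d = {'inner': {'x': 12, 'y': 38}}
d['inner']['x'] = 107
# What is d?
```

After line 1: d = {'inner': {'x': 12, 'y': 38}}
After line 2 (inner x overwritten): d = {'inner': {'x': 107, 'y': 38}}

{'inner': {'x': 107, 'y': 38}}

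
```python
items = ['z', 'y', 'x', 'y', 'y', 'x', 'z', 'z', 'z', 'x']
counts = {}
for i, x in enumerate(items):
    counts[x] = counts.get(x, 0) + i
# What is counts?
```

Initial: counts = {}, items = ['z', 'y', 'x', 'y', 'y', 'x', 'z', 'z', 'z', 'x']
i=0, x='z': counts = {'z': 0}
i=1, x='y': counts = {'z': 0, 'y': 1}
i=2, x='x': counts = {'z': 0, 'y': 1, 'x': 2}
i=3, x='y': counts = {'z': 0, 'y': 4, 'x': 2}
i=4, x='y': counts = {'z': 0, 'y': 8, 'x': 2}
i=5, x='x': counts = {'z': 0, 'y': 8, 'x': 7}
i=6, x='z': counts = {'z': 6, 'y': 8, 'x': 7}
i=7, x='z': counts = {'z': 13, 'y': 8, 'x': 7}
i=8, x='z': counts = {'z': 21, 'y': 8, 'x': 7}
i=9, x='x': counts = {'z': 21, 'y': 8, 'x': 16}

{'z': 21, 'y': 8, 'x': 16}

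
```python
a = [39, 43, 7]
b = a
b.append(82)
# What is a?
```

After line 1: a = [39, 43, 7]
After line 2 (b = a is an alias, same object): a = [39, 43, 7], b = [39, 43, 7]
After line 3 (b.append mutates the shared list): a = [39, 43, 7, 82], b = [39, 43, 7, 82]

[39, 43, 7, 82]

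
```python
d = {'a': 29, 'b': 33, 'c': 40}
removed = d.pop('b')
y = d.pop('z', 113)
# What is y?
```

After line 1: d = {'a': 29, 'b': 33, 'c': 40}
After line 2 (pop 'b' returns 33): d = {'a': 29, 'c': 40}, removed = 33
After line 3 (pop 'z' missing, returns default 113): d = {'a': 29, 'c': 40}, y = 113

113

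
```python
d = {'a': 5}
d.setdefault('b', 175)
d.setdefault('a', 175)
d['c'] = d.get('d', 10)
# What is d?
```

After line 1: d = {'a': 5}
After line 2 (setdefault adds 'b'=175): d = {'a': 5, 'b': 175}
After line 3 (setdefault 'a' no-op, already exists): d = {'a': 5, 'b': 175}
After line 4 (get('d', 10) returns default since 'd' not in d): d = {'a': 5, 'b': 175, 'c': 10}

{'a': 5, 'b': 175, 'c': 10}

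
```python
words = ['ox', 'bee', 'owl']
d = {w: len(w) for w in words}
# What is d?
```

{'ox': 2, 'bee': 3, 'owl': 3}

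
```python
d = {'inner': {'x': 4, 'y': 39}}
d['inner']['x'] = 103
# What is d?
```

After line 1: d = {'inner': {'x': 4, 'y': 39}}
After line 2 (inner x overwritten): d = {'inner': {'x': 103, 'y': 39}}

{'inner': {'x': 103, 'y': 39}}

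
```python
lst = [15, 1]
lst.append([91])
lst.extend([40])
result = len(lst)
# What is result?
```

After line 1: lst = [15, 1]
After line 2 (append adds [91] as single element): lst = [15, 1, [91]]
After line 3 (extend unpacks [40], adds 40): lst = [15, 1, [91], 40]
After line 4: result = len(lst) = 4

4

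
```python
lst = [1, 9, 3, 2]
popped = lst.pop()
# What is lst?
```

[1, 9, 3]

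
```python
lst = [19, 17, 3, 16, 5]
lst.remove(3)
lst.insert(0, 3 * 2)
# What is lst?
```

After line 1: lst = [19, 17, 3, 16, 5]
After line 2 (remove first 3): lst = [19, 17, 16, 5]
After line 3 (insert 6 at index 0): lst = [6, 19, 17, 16, 5]

[6, 19, 17, 16, 5]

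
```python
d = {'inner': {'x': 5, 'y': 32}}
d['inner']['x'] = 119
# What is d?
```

After line 1: d = {'inner': {'x': 5, 'y': 32}}
After line 2 (inner x overwritten): d = {'inner': {'x': 119, 'y': 32}}

{'inner': {'x': 119, 'y': 32}}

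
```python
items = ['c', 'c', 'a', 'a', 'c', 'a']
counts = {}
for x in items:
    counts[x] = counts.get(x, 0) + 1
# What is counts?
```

Initial: counts = {}, items = ['c', 'c', 'a', 'a', 'c', 'a']
See 'c': counts = {'c': 1}
See 'c': counts = {'c': 2}
See 'a': counts = {'c': 2, 'a': 1}
See 'a': counts = {'c': 2, 'a': 2}
See 'c': counts = {'c': 3, 'a': 2}
See 'a': counts = {'c': 3, 'a': 3}

{'c': 3, 'a': 3}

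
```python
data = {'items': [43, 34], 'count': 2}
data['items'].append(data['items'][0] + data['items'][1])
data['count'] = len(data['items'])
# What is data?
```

After line 1: data = {'items': [43, 34], 'count': 2}
After line 2 (append 43 + 34 = 77): data = {'items': [43, 34, 77], 'count': 2}
After line 3 (count = len(items) = 3): data = {'items': [43, 34, 77], 'count': 3}

{'items': [43, 34, 77], 'count': 3}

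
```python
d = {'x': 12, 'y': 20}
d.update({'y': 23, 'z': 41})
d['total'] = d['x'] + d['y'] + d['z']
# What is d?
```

After line 1: d = {'x': 12, 'y': 20}
After line 2 (y overwritten, z added): d = {'x': 12, 'y': 23, 'z': 41}
After line 3 (total = 12 + 23 + 41 = 76): d = {'x': 12, 'y': 23, 'z': 41, 'total': 76}

{'x': 12, 'y': 23, 'z': 41, 'total': 76}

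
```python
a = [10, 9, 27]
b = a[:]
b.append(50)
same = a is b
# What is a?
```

After line 1: a = [10, 9, 27]
After line 2 (b = a[:] is a shallow copy, new object): a = [10, 9, 27], b = [10, 9, 27]
After line 3 (append only mutates b): a = [10, 9, 27], b = [10, 9, 27, 50]
After line 4 (same = a is b; different objects -> False): same = False

[10, 9, 27]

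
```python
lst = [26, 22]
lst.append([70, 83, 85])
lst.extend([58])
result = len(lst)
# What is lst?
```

After line 1: lst = [26, 22]
After line 2 (append adds [70, 83, 85] as single element): lst = [26, 22, [70, 83, 85]]
After line 3 (extend unpacks [58], adds 58): lst = [26, 22, [70, 83, 85], 58]
After line 4: result = len(lst) = 4

[26, 22, [70, 83, 85], 58]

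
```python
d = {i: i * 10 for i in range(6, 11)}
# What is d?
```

{6: 60, 7: 70, 8: 80, 9: 90, 10: 100}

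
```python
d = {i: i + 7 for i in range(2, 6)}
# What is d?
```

{2: 9, 3: 10, 4: 11, 5: 12}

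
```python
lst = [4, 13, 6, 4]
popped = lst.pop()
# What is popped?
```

4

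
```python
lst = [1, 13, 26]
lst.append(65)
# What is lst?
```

[1, 13, 26, 65]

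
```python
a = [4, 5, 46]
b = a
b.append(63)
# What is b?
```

After line 1: a = [4, 5, 46]
After line 2 (b = a is an alias, same object): a = [4, 5, 46], b = [4, 5, 46]
After line 3 (b.append mutates the shared list): a = [4, 5, 46, 63], b = [4, 5, 46, 63]

[4, 5, 46, 63]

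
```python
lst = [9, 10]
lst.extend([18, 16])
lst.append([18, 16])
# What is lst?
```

After line 1: lst = [9, 10]
After line 2 (extend unpacks [18, 16]): lst = [9, 10, 18, 16]
After line 3 (append adds [18, 16] as single element): lst = [9, 10, 18, 16, [18, 16]]

[9, 10, 18, 16, [18, 16]]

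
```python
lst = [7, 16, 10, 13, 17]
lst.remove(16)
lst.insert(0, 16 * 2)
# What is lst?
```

After line 1: lst = [7, 16, 10, 13, 17]
After line 2 (remove first 16): lst = [7, 10, 13, 17]
After line 3 (insert 32 at index 0): lst = [32, 7, 10, 13, 17]

[32, 7, 10, 13, 17]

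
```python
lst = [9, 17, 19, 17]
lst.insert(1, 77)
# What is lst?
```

[9, 77, 17, 19, 17]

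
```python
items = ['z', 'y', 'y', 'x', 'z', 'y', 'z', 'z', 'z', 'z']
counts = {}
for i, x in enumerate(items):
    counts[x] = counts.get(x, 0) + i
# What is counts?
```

Initial: counts = {}, items = ['z', 'y', 'y', 'x', 'z', 'y', 'z', 'z', 'z', 'z']
i=0, x='z': counts = {'z': 0}
i=1, x='y': counts = {'z': 0, 'y': 1}
i=2, x='y': counts = {'z': 0, 'y': 3}
i=3, x='x': counts = {'z': 0, 'y': 3, 'x': 3}
i=4, x='z': counts = {'z': 4, 'y': 3, 'x': 3}
i=5, x='y': counts = {'z': 4, 'y': 8, 'x': 3}
i=6, x='z': counts = {'z': 10, 'y': 8, 'x': 3}
i=7, x='z': counts = {'z': 17, 'y': 8, 'x': 3}
i=8, x='z': counts = {'z': 25, 'y': 8, 'x': 3}
i=9, x='z': counts = {'z': 34, 'y': 8, 'x': 3}

{'z': 34, 'y': 8, 'x': 3}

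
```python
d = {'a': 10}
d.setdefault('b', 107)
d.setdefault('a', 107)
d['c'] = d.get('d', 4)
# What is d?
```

After line 1: d = {'a': 10}
After line 2 (setdefault adds 'b'=107): d = {'a': 10, 'b': 107}
After line 3 (setdefault 'a' no-op, already exists): d = {'a': 10, 'b': 107}
After line 4 (get('d', 4) returns default since 'd' not in d): d = {'a': 10, 'b': 107, 'c': 4}

{'a': 10, 'b': 107, 'c': 4}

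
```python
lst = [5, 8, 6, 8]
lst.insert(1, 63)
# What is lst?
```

[5, 63, 8, 6, 8]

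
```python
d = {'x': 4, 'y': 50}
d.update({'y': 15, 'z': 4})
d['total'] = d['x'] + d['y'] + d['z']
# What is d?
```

After line 1: d = {'x': 4, 'y': 50}
After line 2 (y overwritten, z added): d = {'x': 4, 'y': 15, 'z': 4}
After line 3 (total = 4 + 15 + 4 = 23): d = {'x': 4, 'y': 15, 'z': 4, 'total': 23}

{'x': 4, 'y': 15, 'z': 4, 'total': 23}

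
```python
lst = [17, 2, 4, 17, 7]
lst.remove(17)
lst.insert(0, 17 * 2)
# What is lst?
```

After line 1: lst = [17, 2, 4, 17, 7]
After line 2 (remove first 17): lst = [2, 4, 17, 7]
After line 3 (insert 34 at index 0): lst = [34, 2, 4, 17, 7]

[34, 2, 4, 17, 7]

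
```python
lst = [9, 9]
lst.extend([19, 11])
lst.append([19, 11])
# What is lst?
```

After line 1: lst = [9, 9]
After line 2 (extend unpacks [19, 11]): lst = [9, 9, 19, 11]
After line 3 (append adds [19, 11] as single element): lst = [9, 9, 19, 11, [19, 11]]

[9, 9, 19, 11, [19, 11]]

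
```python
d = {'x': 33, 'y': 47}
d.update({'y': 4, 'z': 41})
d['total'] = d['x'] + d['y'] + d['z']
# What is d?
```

After line 1: d = {'x': 33, 'y': 47}
After line 2 (y overwritten, z added): d = {'x': 33, 'y': 4, 'z': 41}
After line 3 (total = 33 + 4 + 41 = 78): d = {'x': 33, 'y': 4, 'z': 41, 'total': 78}

{'x': 33, 'y': 4, 'z': 41, 'total': 78}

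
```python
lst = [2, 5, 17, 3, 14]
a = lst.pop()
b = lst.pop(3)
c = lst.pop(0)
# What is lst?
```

After line 1: lst = [2, 5, 17, 3, 14]
After line 2 (pop() -> a = 14): lst = [2, 5, 17, 3]
After line 3 (pop(3) -> b = 3): lst = [2, 5, 17]
After line 4 (pop(0) -> c = 2): lst = [5, 17]

[5, 17]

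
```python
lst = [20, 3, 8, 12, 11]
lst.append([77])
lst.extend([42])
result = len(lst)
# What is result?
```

After line 1: lst = [20, 3, 8, 12, 11]
After line 2 (append adds [77] as single element): lst = [20, 3, 8, 12, 11, [77]]
After line 3 (extend unpacks [42], adds 42): lst = [20, 3, 8, 12, 11, [77], 42]
After line 4: result = len(lst) = 7

7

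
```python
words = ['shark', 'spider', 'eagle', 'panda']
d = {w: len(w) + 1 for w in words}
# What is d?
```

{'shark': 6, 'spider': 7, 'eagle': 6, 'panda': 6}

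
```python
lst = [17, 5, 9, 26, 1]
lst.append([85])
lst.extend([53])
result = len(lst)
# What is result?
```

After line 1: lst = [17, 5, 9, 26, 1]
After line 2 (append adds [85] as single element): lst = [17, 5, 9, 26, 1, [85]]
After line 3 (extend unpacks [53], adds 53): lst = [17, 5, 9, 26, 1, [85], 53]
After line 4: result = len(lst) = 7

7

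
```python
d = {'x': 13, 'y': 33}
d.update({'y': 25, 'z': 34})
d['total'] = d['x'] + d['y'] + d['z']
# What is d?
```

After line 1: d = {'x': 13, 'y': 33}
After line 2 (y overwritten, z added): d = {'x': 13, 'y': 25, 'z': 34}
After line 3 (total = 13 + 25 + 34 = 72): d = {'x': 13, 'y': 25, 'z': 34, 'total': 72}

{'x': 13, 'y': 25, 'z': 34, 'total': 72}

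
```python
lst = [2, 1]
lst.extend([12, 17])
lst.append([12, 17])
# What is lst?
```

After line 1: lst = [2, 1]
After line 2 (extend unpacks [12, 17]): lst = [2, 1, 12, 17]
After line 3 (append adds [12, 17] as single element): lst = [2, 1, 12, 17, [12, 17]]

[2, 1, 12, 17, [12, 17]]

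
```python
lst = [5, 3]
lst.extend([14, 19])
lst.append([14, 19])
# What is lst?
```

After line 1: lst = [5, 3]
After line 2 (extend unpacks [14, 19]): lst = [5, 3, 14, 19]
After line 3 (append adds [14, 19] as single element): lst = [5, 3, 14, 19, [14, 19]]

[5, 3, 14, 19, [14, 19]]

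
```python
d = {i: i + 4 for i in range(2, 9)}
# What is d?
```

{2: 6, 3: 7, 4: 8, 5: 9, 6: 10, 7: 11, 8: 12}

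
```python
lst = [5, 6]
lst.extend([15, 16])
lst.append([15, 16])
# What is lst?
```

After line 1: lst = [5, 6]
After line 2 (extend unpacks [15, 16]): lst = [5, 6, 15, 16]
After line 3 (append adds [15, 16] as single element): lst = [5, 6, 15, 16, [15, 16]]

[5, 6, 15, 16, [15, 16]]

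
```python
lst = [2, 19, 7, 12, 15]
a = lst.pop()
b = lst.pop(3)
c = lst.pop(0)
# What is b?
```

After line 1: lst = [2, 19, 7, 12, 15]
After line 2 (pop() -> a = 15): lst = [2, 19, 7, 12]
After line 3 (pop(3) -> b = 12): lst = [2, 19, 7]
After line 4 (pop(0) -> c = 2): lst = [19, 7]

12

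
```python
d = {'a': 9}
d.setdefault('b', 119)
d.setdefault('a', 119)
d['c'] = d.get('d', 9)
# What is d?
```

After line 1: d = {'a': 9}
After line 2 (setdefault adds 'b'=119): d = {'a': 9, 'b': 119}
After line 3 (setdefault 'a' no-op, already exists): d = {'a': 9, 'b': 119}
After line 4 (get('d', 9) returns default since 'd' not in d): d = {'a': 9, 'b': 119, 'c': 9}

{'a': 9, 'b': 119, 'c': 9}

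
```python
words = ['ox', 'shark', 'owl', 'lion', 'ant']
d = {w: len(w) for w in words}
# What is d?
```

{'ox': 2, 'shark': 5, 'owl': 3, 'lion': 4, 'ant': 3}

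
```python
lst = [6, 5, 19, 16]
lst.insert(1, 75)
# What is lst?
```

[6, 75, 5, 19, 16]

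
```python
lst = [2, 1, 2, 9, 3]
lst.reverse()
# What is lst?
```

[3, 9, 2, 1, 2]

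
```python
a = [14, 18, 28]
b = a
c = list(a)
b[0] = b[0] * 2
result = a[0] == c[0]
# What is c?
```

After line 1: a = [14, 18, 28]
After line 2 (b = a, alias): a = [14, 18, 28], b = [14, 18, 28]
After line 3 (c = list(a) is a copy, new object): c = [14, 18, 28]
After line 4 (b[0] = 14 * 2 = 28; mutates shared a/b): a = b = [28, 18, 28], c = [14, 18, 28]
After line 5 (a[0] = 28, c[0] = 14; result = False)

[14, 18, 28]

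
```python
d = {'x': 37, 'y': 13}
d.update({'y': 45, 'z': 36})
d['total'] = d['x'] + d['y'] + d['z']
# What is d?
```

After line 1: d = {'x': 37, 'y': 13}
After line 2 (y overwritten, z added): d = {'x': 37, 'y': 45, 'z': 36}
After line 3 (total = 37 + 45 + 36 = 118): d = {'x': 37, 'y': 45, 'z': 36, 'total': 118}

{'x': 37, 'y': 45, 'z': 36, 'total': 118}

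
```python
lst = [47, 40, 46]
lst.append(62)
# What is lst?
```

[47, 40, 46, 62]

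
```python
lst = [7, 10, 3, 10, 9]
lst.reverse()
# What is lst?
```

[9, 10, 3, 10, 7]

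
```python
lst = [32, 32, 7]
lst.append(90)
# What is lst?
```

[32, 32, 7, 90]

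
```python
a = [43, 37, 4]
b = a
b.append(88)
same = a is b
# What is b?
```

After line 1: a = [43, 37, 4]
After line 2 (b = a is an alias, same object): a = [43, 37, 4], b = [43, 37, 4]
After line 3 (b.append mutates the shared list): a = [43, 37, 4, 88], b = [43, 37, 4, 88]
After line 4 (same = a is b; same object -> True): same = True

[43, 37, 4, 88]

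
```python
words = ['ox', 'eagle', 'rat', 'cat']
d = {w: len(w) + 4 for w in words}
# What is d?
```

{'ox': 6, 'eagle': 9, 'rat': 7, 'cat': 7}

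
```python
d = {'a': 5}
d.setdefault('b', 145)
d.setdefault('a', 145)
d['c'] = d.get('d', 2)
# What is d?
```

After line 1: d = {'a': 5}
After line 2 (setdefault adds 'b'=145): d = {'a': 5, 'b': 145}
After line 3 (setdefault 'a' no-op, already exists): d = {'a': 5, 'b': 145}
After line 4 (get('d', 2) returns default since 'd' not in d): d = {'a': 5, 'b': 145, 'c': 2}

{'a': 5, 'b': 145, 'c': 2}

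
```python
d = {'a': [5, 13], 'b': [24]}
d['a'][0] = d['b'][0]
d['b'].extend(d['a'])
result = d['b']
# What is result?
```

After line 1: d = {'a': [5, 13], 'b': [24]}
After line 2 (a[0] = b[0] = 24): d = {'a': [24, 13], 'b': [24]}
After line 3 (b.extend(a) appends [24, 13]): d = {'a': [24, 13], 'b': [24, 24, 13]}
After line 4: result = d['b'] = [24, 24, 13]

[24, 24, 13]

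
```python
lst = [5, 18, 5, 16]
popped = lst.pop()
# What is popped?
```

16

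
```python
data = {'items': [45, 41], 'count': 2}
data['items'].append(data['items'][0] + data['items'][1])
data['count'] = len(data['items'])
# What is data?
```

After line 1: data = {'items': [45, 41], 'count': 2}
After line 2 (append 45 + 41 = 86): data = {'items': [45, 41, 86], 'count': 2}
After line 3 (count = len(items) = 3): data = {'items': [45, 41, 86], 'count': 3}

{'items': [45, 41, 86], 'count': 3}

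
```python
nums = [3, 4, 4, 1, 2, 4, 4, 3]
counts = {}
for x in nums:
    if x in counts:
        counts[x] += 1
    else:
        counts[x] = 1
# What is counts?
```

Initial: counts = {}, nums = [3, 4, 4, 1, 2, 4, 4, 3]
See 3: counts = {3: 1}
See 4: counts = {3: 1, 4: 1}
See 4: counts = {3: 1, 4: 2}
See 1: counts = {3: 1, 4: 2, 1: 1}
See 2: counts = {3: 1, 4: 2, 1: 1, 2: 1}
See 4: counts = {3: 1, 4: 3, 1: 1, 2: 1}
See 4: counts = {3: 1, 4: 4, 1: 1, 2: 1}
See 3: counts = {3: 2, 4: 4, 1: 1, 2: 1}

{3: 2, 4: 4, 1: 1, 2: 1}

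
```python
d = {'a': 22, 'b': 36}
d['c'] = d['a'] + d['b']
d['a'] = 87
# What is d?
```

After line 1: d = {'a': 22, 'b': 36}
After line 2 (d['c'] = 22 + 36): d = {'a': 22, 'b': 36, 'c': 58}
After line 3: d = {'a': 87, 'b': 36, 'c': 58}

{'a': 87, 'b': 36, 'c': 58}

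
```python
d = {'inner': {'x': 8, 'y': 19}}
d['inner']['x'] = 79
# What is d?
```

After line 1: d = {'inner': {'x': 8, 'y': 19}}
After line 2 (inner x overwritten): d = {'inner': {'x': 79, 'y': 19}}

{'inner': {'x': 79, 'y': 19}}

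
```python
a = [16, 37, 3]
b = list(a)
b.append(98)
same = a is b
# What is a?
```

After line 1: a = [16, 37, 3]
After line 2 (b = list(a) is a shallow copy, new object): a = [16, 37, 3], b = [16, 37, 3]
After line 3 (append only mutates b): a = [16, 37, 3], b = [16, 37, 3, 98]
After line 4 (same = a is b; different objects -> False): same = False

[16, 37, 3]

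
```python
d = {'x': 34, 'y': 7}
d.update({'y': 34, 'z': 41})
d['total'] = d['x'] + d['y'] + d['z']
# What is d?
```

After line 1: d = {'x': 34, 'y': 7}
After line 2 (y overwritten, z added): d = {'x': 34, 'y': 34, 'z': 41}
After line 3 (total = 34 + 34 + 41 = 109): d = {'x': 34, 'y': 34, 'z': 41, 'total': 109}

{'x': 34, 'y': 34, 'z': 41, 'total': 109}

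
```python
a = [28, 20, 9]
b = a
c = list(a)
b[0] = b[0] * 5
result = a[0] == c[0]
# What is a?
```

After line 1: a = [28, 20, 9]
After line 2 (b = a, alias): a = [28, 20, 9], b = [28, 20, 9]
After line 3 (c = list(a) is a copy, new object): c = [28, 20, 9]
After line 4 (b[0] = 28 * 5 = 140; mutates shared a/b): a = b = [140, 20, 9], c = [28, 20, 9]
After line 5 (a[0] = 140, c[0] = 28; result = False)

[140, 20, 9]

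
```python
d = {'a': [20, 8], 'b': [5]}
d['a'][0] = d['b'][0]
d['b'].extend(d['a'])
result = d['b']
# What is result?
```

After line 1: d = {'a': [20, 8], 'b': [5]}
After line 2 (a[0] = b[0] = 5): d = {'a': [5, 8], 'b': [5]}
After line 3 (b.extend(a) appends [5, 8]): d = {'a': [5, 8], 'b': [5, 5, 8]}
After line 4: result = d['b'] = [5, 5, 8]

[5, 5, 8]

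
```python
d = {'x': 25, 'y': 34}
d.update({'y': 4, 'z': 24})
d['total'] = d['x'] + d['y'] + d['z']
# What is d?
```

After line 1: d = {'x': 25, 'y': 34}
After line 2 (y overwritten, z added): d = {'x': 25, 'y': 4, 'z': 24}
After line 3 (total = 25 + 4 + 24 = 53): d = {'x': 25, 'y': 4, 'z': 24, 'total': 53}

{'x': 25, 'y': 4, 'z': 24, 'total': 53}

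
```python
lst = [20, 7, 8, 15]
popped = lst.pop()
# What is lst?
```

[20, 7, 8]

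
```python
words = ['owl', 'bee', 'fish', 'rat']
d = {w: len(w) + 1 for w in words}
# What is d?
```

{'owl': 4, 'bee': 4, 'fish': 5, 'rat': 4}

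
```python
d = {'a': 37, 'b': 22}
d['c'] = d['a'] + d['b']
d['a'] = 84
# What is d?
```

After line 1: d = {'a': 37, 'b': 22}
After line 2 (d['c'] = 37 + 22): d = {'a': 37, 'b': 22, 'c': 59}
After line 3: d = {'a': 84, 'b': 22, 'c': 59}

{'a': 84, 'b': 22, 'c': 59}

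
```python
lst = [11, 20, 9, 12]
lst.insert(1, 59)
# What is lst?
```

[11, 59, 20, 9, 12]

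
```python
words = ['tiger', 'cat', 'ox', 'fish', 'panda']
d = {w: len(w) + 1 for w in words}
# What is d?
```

{'tiger': 6, 'cat': 4, 'ox': 3, 'fish': 5, 'panda': 6}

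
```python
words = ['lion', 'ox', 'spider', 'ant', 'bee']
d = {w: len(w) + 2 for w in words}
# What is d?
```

{'lion': 6, 'ox': 4, 'spider': 8, 'ant': 5, 'bee': 5}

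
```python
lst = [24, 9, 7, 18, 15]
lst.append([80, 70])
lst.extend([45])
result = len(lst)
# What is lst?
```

After line 1: lst = [24, 9, 7, 18, 15]
After line 2 (append adds [80, 70] as single element): lst = [24, 9, 7, 18, 15, [80, 70]]
After line 3 (extend unpacks [45], adds 45): lst = [24, 9, 7, 18, 15, [80, 70], 45]
After line 4: result = len(lst) = 7

[24, 9, 7, 18, 15, [80, 70], 45]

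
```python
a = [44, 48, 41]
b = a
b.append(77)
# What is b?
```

After line 1: a = [44, 48, 41]
After line 2 (b = a is an alias, same object): a = [44, 48, 41], b = [44, 48, 41]
After line 3 (b.append mutates the shared list): a = [44, 48, 41, 77], b = [44, 48, 41, 77]

[44, 48, 41, 77]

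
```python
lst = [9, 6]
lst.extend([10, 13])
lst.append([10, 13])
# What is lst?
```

After line 1: lst = [9, 6]
After line 2 (extend unpacks [10, 13]): lst = [9, 6, 10, 13]
After line 3 (append adds [10, 13] as single element): lst = [9, 6, 10, 13, [10, 13]]

[9, 6, 10, 13, [10, 13]]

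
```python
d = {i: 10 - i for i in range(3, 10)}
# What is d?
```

{3: 7, 4: 6, 5: 5, 6: 4, 7: 3, 8: 2, 9: 1}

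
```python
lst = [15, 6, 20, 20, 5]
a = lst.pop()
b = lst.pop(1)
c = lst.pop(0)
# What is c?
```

After line 1: lst = [15, 6, 20, 20, 5]
After line 2 (pop() -> a = 5): lst = [15, 6, 20, 20]
After line 3 (pop(1) -> b = 6): lst = [15, 20, 20]
After line 4 (pop(0) -> c = 15): lst = [20, 20]

15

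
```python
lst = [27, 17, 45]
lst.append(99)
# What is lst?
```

[27, 17, 45, 99]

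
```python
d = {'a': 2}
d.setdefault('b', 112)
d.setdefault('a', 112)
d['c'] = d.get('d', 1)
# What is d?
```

After line 1: d = {'a': 2}
After line 2 (setdefault adds 'b'=112): d = {'a': 2, 'b': 112}
After line 3 (setdefault 'a' no-op, already exists): d = {'a': 2, 'b': 112}
After line 4 (get('d', 1) returns default since 'd' not in d): d = {'a': 2, 'b': 112, 'c': 1}

{'a': 2, 'b': 112, 'c': 1}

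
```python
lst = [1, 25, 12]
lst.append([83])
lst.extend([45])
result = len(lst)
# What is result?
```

After line 1: lst = [1, 25, 12]
After line 2 (append adds [83] as single element): lst = [1, 25, 12, [83]]
After line 3 (extend unpacks [45], adds 45): lst = [1, 25, 12, [83], 45]
After line 4: result = len(lst) = 5

5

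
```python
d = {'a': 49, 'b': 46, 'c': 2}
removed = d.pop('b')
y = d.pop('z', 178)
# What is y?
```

After line 1: d = {'a': 49, 'b': 46, 'c': 2}
After line 2 (pop 'b' returns 46): d = {'a': 49, 'c': 2}, removed = 46
After line 3 (pop 'z' missing, returns default 178): d = {'a': 49, 'c': 2}, y = 178

178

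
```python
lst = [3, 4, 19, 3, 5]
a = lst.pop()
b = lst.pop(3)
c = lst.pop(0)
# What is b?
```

After line 1: lst = [3, 4, 19, 3, 5]
After line 2 (pop() -> a = 5): lst = [3, 4, 19, 3]
After line 3 (pop(3) -> b = 3): lst = [3, 4, 19]
After line 4 (pop(0) -> c = 3): lst = [4, 19]

3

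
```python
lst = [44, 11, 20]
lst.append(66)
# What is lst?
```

[44, 11, 20, 66]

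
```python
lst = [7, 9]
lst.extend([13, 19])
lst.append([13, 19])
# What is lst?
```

After line 1: lst = [7, 9]
After line 2 (extend unpacks [13, 19]): lst = [7, 9, 13, 19]
After line 3 (append adds [13, 19] as single element): lst = [7, 9, 13, 19, [13, 19]]

[7, 9, 13, 19, [13, 19]]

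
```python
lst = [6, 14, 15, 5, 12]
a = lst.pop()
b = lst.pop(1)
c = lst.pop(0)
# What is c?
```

After line 1: lst = [6, 14, 15, 5, 12]
After line 2 (pop() -> a = 12): lst = [6, 14, 15, 5]
After line 3 (pop(1) -> b = 14): lst = [6, 15, 5]
After line 4 (pop(0) -> c = 6): lst = [15, 5]

6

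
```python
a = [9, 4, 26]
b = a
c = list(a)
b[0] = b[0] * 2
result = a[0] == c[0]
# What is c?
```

After line 1: a = [9, 4, 26]
After line 2 (b = a, alias): a = [9, 4, 26], b = [9, 4, 26]
After line 3 (c = list(a) is a copy, new object): c = [9, 4, 26]
After line 4 (b[0] = 9 * 2 = 18; mutates shared a/b): a = b = [18, 4, 26], c = [9, 4, 26]
After line 5 (a[0] = 18, c[0] = 9; result = False)

[9, 4, 26]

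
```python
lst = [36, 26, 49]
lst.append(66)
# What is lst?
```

[36, 26, 49, 66]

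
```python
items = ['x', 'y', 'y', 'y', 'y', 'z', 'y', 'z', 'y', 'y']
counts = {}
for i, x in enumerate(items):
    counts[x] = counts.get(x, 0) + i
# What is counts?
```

Initial: counts = {}, items = ['x', 'y', 'y', 'y', 'y', 'z', 'y', 'z', 'y', 'y']
i=0, x='x': counts = {'x': 0}
i=1, x='y': counts = {'x': 0, 'y': 1}
i=2, x='y': counts = {'x': 0, 'y': 3}
i=3, x='y': counts = {'x': 0, 'y': 6}
i=4, x='y': counts = {'x': 0, 'y': 10}
i=5, x='z': counts = {'x': 0, 'y': 10, 'z': 5}
i=6, x='y': counts = {'x': 0, 'y': 16, 'z': 5}
i=7, x='z': counts = {'x': 0, 'y': 16, 'z': 12}
i=8, x='y': counts = {'x': 0, 'y': 24, 'z': 12}
i=9, x='y': counts = {'x': 0, 'y': 33, 'z': 12}

{'x': 0, 'y': 33, 'z': 12}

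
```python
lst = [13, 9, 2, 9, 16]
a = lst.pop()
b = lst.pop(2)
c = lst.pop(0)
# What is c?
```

After line 1: lst = [13, 9, 2, 9, 16]
After line 2 (pop() -> a = 16): lst = [13, 9, 2, 9]
After line 3 (pop(2) -> b = 2): lst = [13, 9, 9]
After line 4 (pop(0) -> c = 13): lst = [9, 9]

13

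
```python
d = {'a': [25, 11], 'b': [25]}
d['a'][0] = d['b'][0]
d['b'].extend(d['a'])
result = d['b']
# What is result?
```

After line 1: d = {'a': [25, 11], 'b': [25]}
After line 2 (a[0] = b[0] = 25): d = {'a': [25, 11], 'b': [25]}
After line 3 (b.extend(a) appends [25, 11]): d = {'a': [25, 11], 'b': [25, 25, 11]}
After line 4: result = d['b'] = [25, 25, 11]

[25, 25, 11]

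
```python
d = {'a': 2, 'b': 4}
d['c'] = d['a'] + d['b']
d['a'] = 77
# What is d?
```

After line 1: d = {'a': 2, 'b': 4}
After line 2 (d['c'] = 2 + 4): d = {'a': 2, 'b': 4, 'c': 6}
After line 3: d = {'a': 77, 'b': 4, 'c': 6}

{'a': 77, 'b': 4, 'c': 6}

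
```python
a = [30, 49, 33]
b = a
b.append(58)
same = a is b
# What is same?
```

After line 1: a = [30, 49, 33]
After line 2 (b = a is an alias, same object): a = [30, 49, 33], b = [30, 49, 33]
After line 3 (b.append mutates the shared list): a = [30, 49, 33, 58], b = [30, 49, 33, 58]
After line 4 (same = a is b; same object -> True): same = True

True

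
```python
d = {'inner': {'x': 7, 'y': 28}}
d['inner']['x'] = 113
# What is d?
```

After line 1: d = {'inner': {'x': 7, 'y': 28}}
After line 2 (inner x overwritten): d = {'inner': {'x': 113, 'y': 28}}

{'inner': {'x': 113, 'y': 28}}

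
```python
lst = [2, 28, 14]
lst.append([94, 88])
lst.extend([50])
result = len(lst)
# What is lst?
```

After line 1: lst = [2, 28, 14]
After line 2 (append adds [94, 88] as single element): lst = [2, 28, 14, [94, 88]]
After line 3 (extend unpacks [50], adds 50): lst = [2, 28, 14, [94, 88], 50]
After line 4: result = len(lst) = 5

[2, 28, 14, [94, 88], 50]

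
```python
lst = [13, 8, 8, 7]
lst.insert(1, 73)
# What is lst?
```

[13, 73, 8, 8, 7]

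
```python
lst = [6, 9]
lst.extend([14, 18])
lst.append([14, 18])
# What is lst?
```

After line 1: lst = [6, 9]
After line 2 (extend unpacks [14, 18]): lst = [6, 9, 14, 18]
After line 3 (append adds [14, 18] as single element): lst = [6, 9, 14, 18, [14, 18]]

[6, 9, 14, 18, [14, 18]]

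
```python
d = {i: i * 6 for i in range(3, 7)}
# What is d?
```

{3: 18, 4: 24, 5: 30, 6: 36}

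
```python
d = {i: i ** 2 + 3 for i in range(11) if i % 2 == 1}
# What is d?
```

{1: 4, 3: 12, 5: 28, 7: 52, 9: 84}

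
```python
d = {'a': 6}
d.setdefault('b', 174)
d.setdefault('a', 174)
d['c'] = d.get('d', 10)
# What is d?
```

After line 1: d = {'a': 6}
After line 2 (setdefault adds 'b'=174): d = {'a': 6, 'b': 174}
After line 3 (setdefault 'a' no-op, already exists): d = {'a': 6, 'b': 174}
After line 4 (get('d', 10) returns default since 'd' not in d): d = {'a': 6, 'b': 174, 'c': 10}

{'a': 6, 'b': 174, 'c': 10}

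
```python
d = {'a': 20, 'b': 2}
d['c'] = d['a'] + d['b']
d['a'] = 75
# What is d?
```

After line 1: d = {'a': 20, 'b': 2}
After line 2 (d['c'] = 20 + 2): d = {'a': 20, 'b': 2, 'c': 22}
After line 3: d = {'a': 75, 'b': 2, 'c': 22}

{'a': 75, 'b': 2, 'c': 22}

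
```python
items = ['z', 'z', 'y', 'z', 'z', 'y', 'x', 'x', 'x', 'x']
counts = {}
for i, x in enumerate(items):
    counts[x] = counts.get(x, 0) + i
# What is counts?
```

Initial: counts = {}, items = ['z', 'z', 'y', 'z', 'z', 'y', 'x', 'x', 'x', 'x']
i=0, x='z': counts = {'z': 0}
i=1, x='z': counts = {'z': 1}
i=2, x='y': counts = {'z': 1, 'y': 2}
i=3, x='z': counts = {'z': 4, 'y': 2}
i=4, x='z': counts = {'z': 8, 'y': 2}
i=5, x='y': counts = {'z': 8, 'y': 7}
i=6, x='x': counts = {'z': 8, 'y': 7, 'x': 6}
i=7, x='x': counts = {'z': 8, 'y': 7, 'x': 13}
i=8, x='x': counts = {'z': 8, 'y': 7, 'x': 21}
i=9, x='x': counts = {'z': 8, 'y': 7, 'x': 30}

{'z': 8, 'y': 7, 'x': 30}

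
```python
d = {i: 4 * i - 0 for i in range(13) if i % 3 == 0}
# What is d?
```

{0: 0, 3: 12, 6: 24, 9: 36, 12: 48}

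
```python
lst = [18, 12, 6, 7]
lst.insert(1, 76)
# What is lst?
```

[18, 76, 12, 6, 7]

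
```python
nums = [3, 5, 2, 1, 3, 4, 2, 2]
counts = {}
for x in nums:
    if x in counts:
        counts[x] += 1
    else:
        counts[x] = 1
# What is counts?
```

Initial: counts = {}, nums = [3, 5, 2, 1, 3, 4, 2, 2]
See 3: counts = {3: 1}
See 5: counts = {3: 1, 5: 1}
See 2: counts = {3: 1, 5: 1, 2: 1}
See 1: counts = {3: 1, 5: 1, 2: 1, 1: 1}
See 3: counts = {3: 2, 5: 1, 2: 1, 1: 1}
See 4: counts = {3: 2, 5: 1, 2: 1, 1: 1, 4: 1}
See 2: counts = {3: 2, 5: 1, 2: 2, 1: 1, 4: 1}
See 2: counts = {3: 2, 5: 1, 2: 3, 1: 1, 4: 1}

{3: 2, 5: 1, 2: 3, 1: 1, 4: 1}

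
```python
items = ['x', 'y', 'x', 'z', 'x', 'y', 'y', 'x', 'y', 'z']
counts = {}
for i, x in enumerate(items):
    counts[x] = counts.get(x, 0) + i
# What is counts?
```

Initial: counts = {}, items = ['x', 'y', 'x', 'z', 'x', 'y', 'y', 'x', 'y', 'z']
i=0, x='x': counts = {'x': 0}
i=1, x='y': counts = {'x': 0, 'y': 1}
i=2, x='x': counts = {'x': 2, 'y': 1}
i=3, x='z': counts = {'x': 2, 'y': 1, 'z': 3}
i=4, x='x': counts = {'x': 6, 'y': 1, 'z': 3}
i=5, x='y': counts = {'x': 6, 'y': 6, 'z': 3}
i=6, x='y': counts = {'x': 6, 'y': 12, 'z': 3}
i=7, x='x': counts = {'x': 13, 'y': 12, 'z': 3}
i=8, x='y': counts = {'x': 13, 'y': 20, 'z': 3}
i=9, x='z': counts = {'x': 13, 'y': 20, 'z': 12}

{'x': 13, 'y': 20, 'z': 12}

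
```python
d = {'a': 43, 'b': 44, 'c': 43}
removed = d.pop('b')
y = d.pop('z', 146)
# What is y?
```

After line 1: d = {'a': 43, 'b': 44, 'c': 43}
After line 2 (pop 'b' returns 44): d = {'a': 43, 'c': 43}, removed = 44
After line 3 (pop 'z' missing, returns default 146): d = {'a': 43, 'c': 43}, y = 146

146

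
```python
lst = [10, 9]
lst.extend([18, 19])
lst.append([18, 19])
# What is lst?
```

After line 1: lst = [10, 9]
After line 2 (extend unpacks [18, 19]): lst = [10, 9, 18, 19]
After line 3 (append adds [18, 19] as single element): lst = [10, 9, 18, 19, [18, 19]]

[10, 9, 18, 19, [18, 19]]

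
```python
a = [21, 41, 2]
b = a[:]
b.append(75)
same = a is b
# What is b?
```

After line 1: a = [21, 41, 2]
After line 2 (b = a[:] is a shallow copy, new object): a = [21, 41, 2], b = [21, 41, 2]
After line 3 (append only mutates b): a = [21, 41, 2], b = [21, 41, 2, 75]
After line 4 (same = a is b; different objects -> False): same = False

[21, 41, 2, 75]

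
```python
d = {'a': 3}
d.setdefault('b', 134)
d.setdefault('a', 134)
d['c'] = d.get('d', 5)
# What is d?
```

After line 1: d = {'a': 3}
After line 2 (setdefault adds 'b'=134): d = {'a': 3, 'b': 134}
After line 3 (setdefault 'a' no-op, already exists): d = {'a': 3, 'b': 134}
After line 4 (get('d', 5) returns default since 'd' not in d): d = {'a': 3, 'b': 134, 'c': 5}

{'a': 3, 'b': 134, 'c': 5}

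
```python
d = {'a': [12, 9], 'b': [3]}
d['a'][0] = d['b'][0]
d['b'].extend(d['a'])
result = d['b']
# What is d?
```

After line 1: d = {'a': [12, 9], 'b': [3]}
After line 2 (a[0] = b[0] = 3): d = {'a': [3, 9], 'b': [3]}
After line 3 (b.extend(a) appends [3, 9]): d = {'a': [3, 9], 'b': [3, 3, 9]}
After line 4: result = d['b'] = [3, 3, 9]

{'a': [3, 9], 'b': [3, 3, 9]}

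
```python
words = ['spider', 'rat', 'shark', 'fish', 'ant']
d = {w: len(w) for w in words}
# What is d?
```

{'spider': 6, 'rat': 3, 'shark': 5, 'fish': 4, 'ant': 3}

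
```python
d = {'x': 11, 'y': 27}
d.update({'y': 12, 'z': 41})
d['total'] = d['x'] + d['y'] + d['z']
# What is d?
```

After line 1: d = {'x': 11, 'y': 27}
After line 2 (y overwritten, z added): d = {'x': 11, 'y': 12, 'z': 41}
After line 3 (total = 11 + 12 + 41 = 64): d = {'x': 11, 'y': 12, 'z': 41, 'total': 64}

{'x': 11, 'y': 12, 'z': 41, 'total': 64}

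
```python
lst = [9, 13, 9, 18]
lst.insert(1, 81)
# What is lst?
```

[9, 81, 13, 9, 18]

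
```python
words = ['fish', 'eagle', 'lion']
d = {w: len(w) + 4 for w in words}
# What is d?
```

{'fish': 8, 'eagle': 9, 'lion': 8}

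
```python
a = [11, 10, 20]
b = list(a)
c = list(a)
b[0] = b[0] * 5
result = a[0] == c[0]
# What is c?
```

After line 1: a = [11, 10, 20]
After line 2 (b = list(a), copy): a = [11, 10, 20], b = [11, 10, 20]
After line 3 (c = list(a) is a copy, new object): c = [11, 10, 20]
After line 4 (b[0] = 11 * 5 = 55; only b mutates (copy)): a = [11, 10, 20], b = [55, 10, 20], c = [11, 10, 20]
After line 5 (a[0] = 11, c[0] = 11; result = True)

[11, 10, 20]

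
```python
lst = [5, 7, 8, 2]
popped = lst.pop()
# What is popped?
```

2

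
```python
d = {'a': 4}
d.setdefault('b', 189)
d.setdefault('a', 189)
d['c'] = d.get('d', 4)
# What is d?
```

After line 1: d = {'a': 4}
After line 2 (setdefault adds 'b'=189): d = {'a': 4, 'b': 189}
After line 3 (setdefault 'a' no-op, already exists): d = {'a': 4, 'b': 189}
After line 4 (get('d', 4) returns default since 'd' not in d): d = {'a': 4, 'b': 189, 'c': 4}

{'a': 4, 'b': 189, 'c': 4}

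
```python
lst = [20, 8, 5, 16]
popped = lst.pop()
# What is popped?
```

16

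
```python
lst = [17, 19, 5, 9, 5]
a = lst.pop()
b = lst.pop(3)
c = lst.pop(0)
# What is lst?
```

After line 1: lst = [17, 19, 5, 9, 5]
After line 2 (pop() -> a = 5): lst = [17, 19, 5, 9]
After line 3 (pop(3) -> b = 9): lst = [17, 19, 5]
After line 4 (pop(0) -> c = 17): lst = [19, 5]

[19, 5]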